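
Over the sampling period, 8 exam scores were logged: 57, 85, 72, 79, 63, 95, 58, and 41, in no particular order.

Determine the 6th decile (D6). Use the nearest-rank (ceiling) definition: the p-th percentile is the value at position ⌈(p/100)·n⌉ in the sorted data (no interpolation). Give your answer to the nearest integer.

72

Sorted: 41, 57, 58, 63, 72, 79, 85, 95.
n = 8.
Position = ⌈60/100 · 8⌉ = ⌈4.8⌉ = 5.
The value at rank 5 is 72.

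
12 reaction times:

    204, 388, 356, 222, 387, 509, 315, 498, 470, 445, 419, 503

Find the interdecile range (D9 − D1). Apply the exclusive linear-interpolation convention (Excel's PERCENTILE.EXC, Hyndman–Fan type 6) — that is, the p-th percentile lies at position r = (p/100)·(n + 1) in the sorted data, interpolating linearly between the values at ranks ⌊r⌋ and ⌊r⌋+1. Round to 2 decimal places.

297.80

Sorted: 204, 222, 315, 356, 387, 388, 419, 445, 470, 498, 503, 509.
n = 12.
P10: r = 1.3; ranks 1–2 are 204, 222; interpolating gives 209.4.
P90: r = 11.7; ranks 11–12 are 503, 509; interpolating gives 507.2.
Difference: 507.2 − 209.4 = 297.8.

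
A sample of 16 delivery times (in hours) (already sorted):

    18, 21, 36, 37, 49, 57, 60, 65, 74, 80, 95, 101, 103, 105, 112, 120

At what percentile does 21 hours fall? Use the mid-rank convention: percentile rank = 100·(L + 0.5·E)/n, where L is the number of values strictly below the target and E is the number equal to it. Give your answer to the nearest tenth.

Count below 21: L = 1; count equal: E = 1; n = 16.
Percentile rank = 100·(1 + 0.5·1)/16 = 100·1.5/16 = 9.375.

9.4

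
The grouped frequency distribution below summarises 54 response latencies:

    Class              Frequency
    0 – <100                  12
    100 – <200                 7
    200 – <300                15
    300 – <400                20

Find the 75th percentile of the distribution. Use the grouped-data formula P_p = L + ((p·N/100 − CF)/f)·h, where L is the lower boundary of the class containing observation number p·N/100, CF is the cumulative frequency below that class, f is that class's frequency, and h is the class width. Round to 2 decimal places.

332.50

N = 54; target position k = 75/100 · 54 = 40.5.
Cumulative frequencies: 12, 19, 34, 54.
Observation 40.5 falls in the class 300 – <400.
L = 300, CF = 34, f = 20, h = 100.
P75 = 300 + ((40.5 − 34)/20)·100 = 300 + 32.5 = 332.5.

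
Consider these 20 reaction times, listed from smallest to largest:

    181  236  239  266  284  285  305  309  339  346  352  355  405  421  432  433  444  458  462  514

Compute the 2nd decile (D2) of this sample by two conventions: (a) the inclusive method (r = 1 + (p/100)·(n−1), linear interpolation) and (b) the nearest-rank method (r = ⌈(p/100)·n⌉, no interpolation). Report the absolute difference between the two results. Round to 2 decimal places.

n = 20.
(a) r = 4.8; between ranks 4 (266) and 5 (284): 280.4.
(b) the nearest-rank method: rank 4 → 266.
|280.4 − 266| = 14.4.

14.40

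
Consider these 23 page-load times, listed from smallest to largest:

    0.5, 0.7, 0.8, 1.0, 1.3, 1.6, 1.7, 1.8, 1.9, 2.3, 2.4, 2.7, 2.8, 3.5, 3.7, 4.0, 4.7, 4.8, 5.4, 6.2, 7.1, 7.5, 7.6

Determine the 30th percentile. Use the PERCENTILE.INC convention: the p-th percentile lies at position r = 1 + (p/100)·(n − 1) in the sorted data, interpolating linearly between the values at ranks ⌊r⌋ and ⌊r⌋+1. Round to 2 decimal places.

n = 23.
r = 1 + (30/100)·(23 − 1) = 1 + 6.6 = 7.6.
Rank 7 is 1.7 and rank 8 is 1.8.
Interpolate: 1.7 + 0.6·(1.8 − 1.7) = 1.7 + 0.6·0.1 = 1.76.

1.76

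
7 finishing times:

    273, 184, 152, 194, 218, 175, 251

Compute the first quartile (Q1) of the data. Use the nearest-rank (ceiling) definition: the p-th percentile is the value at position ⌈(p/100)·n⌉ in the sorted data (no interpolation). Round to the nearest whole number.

Sorted: 152, 175, 184, 194, 218, 251, 273.
n = 7.
Position = ⌈25/100 · 7⌉ = ⌈1.75⌉ = 2.
The value at rank 2 is 175.

175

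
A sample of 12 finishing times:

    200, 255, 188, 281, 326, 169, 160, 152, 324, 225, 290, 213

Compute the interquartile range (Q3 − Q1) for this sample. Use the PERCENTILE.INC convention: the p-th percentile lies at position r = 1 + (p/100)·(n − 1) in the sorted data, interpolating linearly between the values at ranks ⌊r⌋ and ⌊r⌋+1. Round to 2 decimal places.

100.00

Sorted: 152, 160, 169, 188, 200, 213, 225, 255, 281, 290, 324, 326.
n = 12.
P25: r = 3.75; ranks 3–4 are 169, 188; interpolating gives 183.25.
P75: r = 9.25; ranks 9–10 are 281, 290; interpolating gives 283.25.
Difference: 283.25 − 183.25 = 100.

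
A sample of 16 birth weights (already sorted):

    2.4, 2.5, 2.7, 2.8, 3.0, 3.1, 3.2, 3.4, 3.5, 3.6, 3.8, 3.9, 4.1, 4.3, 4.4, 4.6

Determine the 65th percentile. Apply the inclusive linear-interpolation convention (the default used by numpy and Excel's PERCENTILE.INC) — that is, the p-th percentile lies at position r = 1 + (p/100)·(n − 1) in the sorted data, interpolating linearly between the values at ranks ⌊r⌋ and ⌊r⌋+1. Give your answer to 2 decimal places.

3.75

n = 16.
r = 1 + (65/100)·(16 − 1) = 1 + 9.75 = 10.75.
Rank 10 is 3.6 and rank 11 is 3.8.
Interpolate: 3.6 + 0.75·(3.8 − 3.6) = 3.6 + 0.75·0.2 = 3.75.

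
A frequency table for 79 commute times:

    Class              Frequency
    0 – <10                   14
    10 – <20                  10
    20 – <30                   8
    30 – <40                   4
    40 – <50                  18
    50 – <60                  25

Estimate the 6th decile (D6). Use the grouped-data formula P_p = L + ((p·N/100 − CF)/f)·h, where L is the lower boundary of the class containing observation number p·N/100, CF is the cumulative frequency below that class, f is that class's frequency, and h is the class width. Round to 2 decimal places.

46.33

N = 79; target position k = 60/100 · 79 = 47.4.
Cumulative frequencies: 14, 24, 32, 36, 54, 79.
Observation 47.4 falls in the class 40 – <50.
L = 40, CF = 36, f = 18, h = 10.
P60 = 40 + ((47.4 − 36)/18)·10 = 40 + 6.33333 = 46.3333.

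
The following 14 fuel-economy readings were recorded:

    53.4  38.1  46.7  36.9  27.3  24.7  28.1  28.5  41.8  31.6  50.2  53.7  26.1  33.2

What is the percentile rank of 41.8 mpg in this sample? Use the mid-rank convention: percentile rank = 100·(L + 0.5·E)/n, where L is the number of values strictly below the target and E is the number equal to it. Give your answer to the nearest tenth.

67.9

Sorted: 24.7, 26.1, 27.3, 28.1, 28.5, 31.6, 33.2, 36.9, 38.1, 41.8, 46.7, 50.2, 53.4, 53.7.
Count below 41.8: L = 9; count equal: E = 1; n = 14.
Percentile rank = 100·(9 + 0.5·1)/14 = 100·9.5/14 = 67.86.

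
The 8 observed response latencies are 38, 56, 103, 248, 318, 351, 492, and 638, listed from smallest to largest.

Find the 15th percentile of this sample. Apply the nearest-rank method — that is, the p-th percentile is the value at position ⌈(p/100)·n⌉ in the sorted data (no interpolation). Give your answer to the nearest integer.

n = 8.
Position = ⌈15/100 · 8⌉ = ⌈1.2⌉ = 2.
The value at rank 2 is 56.

56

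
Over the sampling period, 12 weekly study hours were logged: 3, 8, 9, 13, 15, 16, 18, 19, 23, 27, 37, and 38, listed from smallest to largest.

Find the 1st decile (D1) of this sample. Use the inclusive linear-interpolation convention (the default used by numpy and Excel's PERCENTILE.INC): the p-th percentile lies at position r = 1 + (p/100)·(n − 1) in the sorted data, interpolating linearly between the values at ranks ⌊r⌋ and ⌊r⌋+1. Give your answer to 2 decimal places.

n = 12.
r = 1 + (10/100)·(12 − 1) = 1 + 1.1 = 2.1.
Rank 2 is 8 and rank 3 is 9.
Interpolate: 8 + 0.1·(9 − 8) = 8 + 0.1·1 = 8.1.

8.10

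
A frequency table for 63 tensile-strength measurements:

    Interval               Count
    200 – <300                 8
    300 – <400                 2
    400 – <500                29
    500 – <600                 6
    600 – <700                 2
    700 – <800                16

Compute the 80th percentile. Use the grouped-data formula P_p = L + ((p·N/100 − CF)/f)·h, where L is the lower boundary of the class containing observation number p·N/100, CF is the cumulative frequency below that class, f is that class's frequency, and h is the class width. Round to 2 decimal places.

721.25

N = 63; target position k = 80/100 · 63 = 50.4.
Cumulative frequencies: 8, 10, 39, 45, 47, 63.
Observation 50.4 falls in the class 700 – <800.
L = 700, CF = 47, f = 16, h = 100.
P80 = 700 + ((50.4 − 47)/16)·100 = 700 + 21.25 = 721.25.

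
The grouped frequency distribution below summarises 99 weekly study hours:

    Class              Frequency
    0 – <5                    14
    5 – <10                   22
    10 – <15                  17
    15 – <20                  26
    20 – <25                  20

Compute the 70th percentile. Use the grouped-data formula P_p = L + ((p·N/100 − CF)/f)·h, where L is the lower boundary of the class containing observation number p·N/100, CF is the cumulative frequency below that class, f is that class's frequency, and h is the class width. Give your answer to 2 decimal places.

N = 99; target position k = 70/100 · 99 = 69.3.
Cumulative frequencies: 14, 36, 53, 79, 99.
Observation 69.3 falls in the class 15 – <20.
L = 15, CF = 53, f = 26, h = 5.
P70 = 15 + ((69.3 − 53)/26)·5 = 15 + 3.13462 = 18.1346.

18.13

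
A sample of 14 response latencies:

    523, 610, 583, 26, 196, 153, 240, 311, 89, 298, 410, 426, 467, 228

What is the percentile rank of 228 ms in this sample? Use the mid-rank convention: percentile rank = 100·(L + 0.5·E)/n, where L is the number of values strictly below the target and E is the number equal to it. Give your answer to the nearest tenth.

32.1

Sorted: 26, 89, 153, 196, 228, 240, 298, 311, 410, 426, 467, 523, 583, 610.
Count below 228: L = 4; count equal: E = 1; n = 14.
Percentile rank = 100·(4 + 0.5·1)/14 = 100·4.5/14 = 32.14.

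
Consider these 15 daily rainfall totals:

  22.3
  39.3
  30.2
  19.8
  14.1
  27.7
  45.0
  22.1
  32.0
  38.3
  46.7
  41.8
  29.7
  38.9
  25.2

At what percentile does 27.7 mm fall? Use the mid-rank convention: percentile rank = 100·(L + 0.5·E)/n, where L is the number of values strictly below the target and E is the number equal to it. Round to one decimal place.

Sorted: 14.1, 19.8, 22.1, 22.3, 25.2, 27.7, 29.7, 30.2, 32.0, 38.3, 38.9, 39.3, 41.8, 45.0, 46.7.
Count below 27.7: L = 5; count equal: E = 1; n = 15.
Percentile rank = 100·(5 + 0.5·1)/15 = 100·5.5/15 = 36.67.

36.7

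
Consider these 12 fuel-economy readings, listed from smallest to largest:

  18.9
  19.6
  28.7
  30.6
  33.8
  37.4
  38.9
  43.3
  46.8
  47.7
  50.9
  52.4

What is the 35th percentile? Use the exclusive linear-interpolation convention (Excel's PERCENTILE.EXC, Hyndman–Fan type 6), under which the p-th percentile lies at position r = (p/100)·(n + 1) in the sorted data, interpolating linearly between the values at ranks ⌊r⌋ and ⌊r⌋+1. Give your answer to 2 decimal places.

n = 12.
r = (35/100)·(12 + 1) = 4.55.
Rank 4 is 30.6 and rank 5 is 33.8.
Interpolate: 30.6 + 0.55·(33.8 − 30.6) = 30.6 + 0.55·3.2 = 32.36.

32.36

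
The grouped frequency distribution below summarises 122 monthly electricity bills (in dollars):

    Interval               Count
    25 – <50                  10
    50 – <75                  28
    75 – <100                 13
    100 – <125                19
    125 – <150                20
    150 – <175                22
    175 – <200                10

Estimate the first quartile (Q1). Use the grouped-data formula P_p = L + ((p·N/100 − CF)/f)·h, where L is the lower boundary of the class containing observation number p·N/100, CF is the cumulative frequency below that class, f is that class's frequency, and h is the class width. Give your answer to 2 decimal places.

N = 122; target position k = 25/100 · 122 = 30.5.
Cumulative frequencies: 10, 38, 51, 70, 90, 112, 122.
Observation 30.5 falls in the class 50 – <75.
L = 50, CF = 10, f = 28, h = 25.
P25 = 50 + ((30.5 − 10)/28)·25 = 50 + 18.3036 = 68.3036.

68.30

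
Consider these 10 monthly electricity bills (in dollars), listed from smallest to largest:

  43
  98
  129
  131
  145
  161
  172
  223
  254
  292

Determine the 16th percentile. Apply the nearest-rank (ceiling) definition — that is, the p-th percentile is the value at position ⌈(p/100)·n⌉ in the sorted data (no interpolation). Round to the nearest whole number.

98

n = 10.
Position = ⌈16/100 · 10⌉ = ⌈1.6⌉ = 2.
The value at rank 2 is 98.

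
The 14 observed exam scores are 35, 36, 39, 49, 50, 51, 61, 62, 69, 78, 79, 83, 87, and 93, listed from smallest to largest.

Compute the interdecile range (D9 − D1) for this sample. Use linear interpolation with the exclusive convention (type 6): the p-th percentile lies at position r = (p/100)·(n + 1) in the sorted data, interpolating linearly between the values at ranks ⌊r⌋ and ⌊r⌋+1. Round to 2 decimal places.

54.50

n = 14.
P10: r = 1.5; ranks 1–2 are 35, 36; interpolating gives 35.5.
P90: r = 13.5; ranks 13–14 are 87, 93; interpolating gives 90.
Difference: 90 − 35.5 = 54.5.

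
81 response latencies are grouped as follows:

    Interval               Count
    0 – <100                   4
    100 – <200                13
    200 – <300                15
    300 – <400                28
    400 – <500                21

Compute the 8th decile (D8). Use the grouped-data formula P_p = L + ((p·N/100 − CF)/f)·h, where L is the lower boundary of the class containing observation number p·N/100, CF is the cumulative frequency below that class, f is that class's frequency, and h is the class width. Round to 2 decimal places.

N = 81; target position k = 80/100 · 81 = 64.8.
Cumulative frequencies: 4, 17, 32, 60, 81.
Observation 64.8 falls in the class 400 – <500.
L = 400, CF = 60, f = 21, h = 100.
P80 = 400 + ((64.8 − 60)/21)·100 = 400 + 22.8571 = 422.857.

422.86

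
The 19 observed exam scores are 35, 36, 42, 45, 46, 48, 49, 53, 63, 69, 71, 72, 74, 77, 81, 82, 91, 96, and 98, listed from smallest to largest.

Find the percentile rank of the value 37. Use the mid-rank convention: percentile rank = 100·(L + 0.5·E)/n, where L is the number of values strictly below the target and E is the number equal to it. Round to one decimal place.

Count below 37: L = 2; count equal: E = 0; n = 19.
Percentile rank = 100·(2 + 0.5·0)/19 = 100·2/19 = 10.53.

10.5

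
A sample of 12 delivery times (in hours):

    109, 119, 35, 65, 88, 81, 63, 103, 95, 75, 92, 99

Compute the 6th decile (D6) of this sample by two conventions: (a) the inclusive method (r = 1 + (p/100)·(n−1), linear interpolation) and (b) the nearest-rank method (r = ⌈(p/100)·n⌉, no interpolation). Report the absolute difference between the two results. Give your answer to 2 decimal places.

1.20

Sorted: 35, 63, 65, 75, 81, 88, 92, 95, 99, 103, 109, 119.
n = 12.
(a) r = 7.6; between ranks 7 (92) and 8 (95): 93.8.
(b) the nearest-rank method: rank 8 → 95.
|93.8 − 95| = 1.2.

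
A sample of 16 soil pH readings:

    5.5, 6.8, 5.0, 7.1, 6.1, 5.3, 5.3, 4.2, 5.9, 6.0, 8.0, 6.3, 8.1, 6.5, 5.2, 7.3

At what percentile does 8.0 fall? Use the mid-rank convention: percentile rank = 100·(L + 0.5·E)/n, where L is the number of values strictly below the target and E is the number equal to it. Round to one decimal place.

Sorted: 4.2, 5.0, 5.2, 5.3, 5.3, 5.5, 5.9, 6.0, 6.1, 6.3, 6.5, 6.8, 7.1, 7.3, 8.0, 8.1.
Count below 8.0: L = 14; count equal: E = 1; n = 16.
Percentile rank = 100·(14 + 0.5·1)/16 = 100·14.5/16 = 90.62.

90.6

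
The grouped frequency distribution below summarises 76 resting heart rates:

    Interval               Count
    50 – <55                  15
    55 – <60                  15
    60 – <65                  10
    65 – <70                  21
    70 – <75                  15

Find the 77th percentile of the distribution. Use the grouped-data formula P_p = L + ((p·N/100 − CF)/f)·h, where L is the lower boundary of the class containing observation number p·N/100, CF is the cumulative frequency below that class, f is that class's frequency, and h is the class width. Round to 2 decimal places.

69.41

N = 76; target position k = 77/100 · 76 = 58.52.
Cumulative frequencies: 15, 30, 40, 61, 76.
Observation 58.52 falls in the class 65 – <70.
L = 65, CF = 40, f = 21, h = 5.
P77 = 65 + ((58.52 − 40)/21)·5 = 65 + 4.40952 = 69.4095.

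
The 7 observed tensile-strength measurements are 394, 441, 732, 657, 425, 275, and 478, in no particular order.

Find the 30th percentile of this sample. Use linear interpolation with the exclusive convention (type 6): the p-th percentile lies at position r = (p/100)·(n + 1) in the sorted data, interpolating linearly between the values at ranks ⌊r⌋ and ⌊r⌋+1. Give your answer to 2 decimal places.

406.40

Sorted: 275, 394, 425, 441, 478, 657, 732.
n = 7.
r = (30/100)·(7 + 1) = 2.4.
Rank 2 is 394 and rank 3 is 425.
Interpolate: 394 + 0.4·(425 − 394) = 394 + 0.4·31 = 406.4.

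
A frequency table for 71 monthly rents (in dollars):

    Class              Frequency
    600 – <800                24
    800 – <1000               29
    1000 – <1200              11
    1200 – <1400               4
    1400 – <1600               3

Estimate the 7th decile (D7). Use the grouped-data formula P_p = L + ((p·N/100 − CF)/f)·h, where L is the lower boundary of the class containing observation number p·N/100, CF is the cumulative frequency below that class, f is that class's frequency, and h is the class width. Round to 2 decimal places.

977.24

N = 71; target position k = 70/100 · 71 = 49.7.
Cumulative frequencies: 24, 53, 64, 68, 71.
Observation 49.7 falls in the class 800 – <1000.
L = 800, CF = 24, f = 29, h = 200.
P70 = 800 + ((49.7 − 24)/29)·200 = 800 + 177.241 = 977.241.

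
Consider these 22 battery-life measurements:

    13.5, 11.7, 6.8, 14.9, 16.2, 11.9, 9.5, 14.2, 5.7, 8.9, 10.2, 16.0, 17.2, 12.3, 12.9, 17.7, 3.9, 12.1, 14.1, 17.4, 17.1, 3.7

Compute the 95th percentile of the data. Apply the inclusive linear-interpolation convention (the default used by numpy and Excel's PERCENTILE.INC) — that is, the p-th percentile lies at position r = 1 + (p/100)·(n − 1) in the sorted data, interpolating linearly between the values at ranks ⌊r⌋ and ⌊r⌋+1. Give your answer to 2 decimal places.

Sorted: 3.7, 3.9, 5.7, 6.8, 8.9, 9.5, 10.2, 11.7, 11.9, 12.1, 12.3, 12.9, 13.5, 14.1, 14.2, 14.9, 16.0, 16.2, 17.1, 17.2, 17.4, 17.7.
n = 22.
r = 1 + (95/100)·(22 − 1) = 1 + 19.95 = 20.95.
Rank 20 is 17.2 and rank 21 is 17.4.
Interpolate: 17.2 + 0.95·(17.4 − 17.2) = 17.2 + 0.95·0.2 = 17.39.

17.39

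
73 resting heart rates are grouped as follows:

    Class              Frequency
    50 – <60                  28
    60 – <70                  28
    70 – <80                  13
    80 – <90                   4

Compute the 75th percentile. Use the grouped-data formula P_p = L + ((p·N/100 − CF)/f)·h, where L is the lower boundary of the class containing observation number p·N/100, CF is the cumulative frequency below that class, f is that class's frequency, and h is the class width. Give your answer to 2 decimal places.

N = 73; target position k = 75/100 · 73 = 54.75.
Cumulative frequencies: 28, 56, 69, 73.
Observation 54.75 falls in the class 60 – <70.
L = 60, CF = 28, f = 28, h = 10.
P75 = 60 + ((54.75 − 28)/28)·10 = 60 + 9.55357 = 69.5536.

69.55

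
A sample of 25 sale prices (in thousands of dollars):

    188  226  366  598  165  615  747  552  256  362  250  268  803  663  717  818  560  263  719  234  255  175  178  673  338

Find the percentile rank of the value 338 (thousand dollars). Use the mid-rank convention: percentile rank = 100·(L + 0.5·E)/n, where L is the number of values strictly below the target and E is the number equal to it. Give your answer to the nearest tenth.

46.0

Sorted: 165, 175, 178, 188, 226, 234, 250, 255, 256, 263, 268, 338, 362, 366, 552, 560, 598, 615, 663, 673, 717, 719, 747, 803, 818.
Count below 338: L = 11; count equal: E = 1; n = 25.
Percentile rank = 100·(11 + 0.5·1)/25 = 100·11.5/25 = 46.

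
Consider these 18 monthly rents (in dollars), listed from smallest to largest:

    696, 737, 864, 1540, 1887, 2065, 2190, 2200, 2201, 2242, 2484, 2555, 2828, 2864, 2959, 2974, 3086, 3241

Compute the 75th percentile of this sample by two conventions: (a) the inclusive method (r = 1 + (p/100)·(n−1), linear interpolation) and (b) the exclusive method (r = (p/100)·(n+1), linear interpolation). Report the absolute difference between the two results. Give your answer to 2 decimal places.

n = 18.
(a) r = 13.75; between ranks 13 (2828) and 14 (2864): 2855.
(b) r = 14.25; between ranks 14 (2864) and 15 (2959): 2887.75.
|2855 − 2887.75| = 32.75.

32.75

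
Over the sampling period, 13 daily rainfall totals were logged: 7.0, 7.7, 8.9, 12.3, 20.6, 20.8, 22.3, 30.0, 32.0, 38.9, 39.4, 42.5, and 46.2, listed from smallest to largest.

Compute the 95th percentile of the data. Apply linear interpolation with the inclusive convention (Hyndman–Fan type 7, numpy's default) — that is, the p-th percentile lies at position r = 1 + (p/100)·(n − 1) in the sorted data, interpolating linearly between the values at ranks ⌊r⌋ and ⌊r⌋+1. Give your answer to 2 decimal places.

n = 13.
r = 1 + (95/100)·(13 − 1) = 1 + 11.4 = 12.4.
Rank 12 is 42.5 and rank 13 is 46.2.
Interpolate: 42.5 + 0.4·(46.2 − 42.5) = 42.5 + 0.4·3.7 = 43.98.

43.98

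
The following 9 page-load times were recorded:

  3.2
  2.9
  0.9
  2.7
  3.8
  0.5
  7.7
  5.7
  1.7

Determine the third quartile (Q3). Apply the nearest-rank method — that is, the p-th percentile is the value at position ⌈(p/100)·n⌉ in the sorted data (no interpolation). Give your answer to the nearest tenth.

Sorted: 0.5, 0.9, 1.7, 2.7, 2.9, 3.2, 3.8, 5.7, 7.7.
n = 9.
Position = ⌈75/100 · 9⌉ = ⌈6.75⌉ = 7.
The value at rank 7 is 3.8.

3.8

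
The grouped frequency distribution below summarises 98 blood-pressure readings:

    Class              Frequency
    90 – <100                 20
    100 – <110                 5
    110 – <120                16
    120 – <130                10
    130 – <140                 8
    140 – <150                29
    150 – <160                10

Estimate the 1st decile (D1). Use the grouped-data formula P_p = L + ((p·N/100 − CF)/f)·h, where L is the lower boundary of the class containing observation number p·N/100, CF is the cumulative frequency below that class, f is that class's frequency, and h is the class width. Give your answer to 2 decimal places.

94.90

N = 98; target position k = 10/100 · 98 = 9.8.
Cumulative frequencies: 20, 25, 41, 51, 59, 88, 98.
Observation 9.8 falls in the class 90 – <100.
L = 90, CF = 0, f = 20, h = 10.
P10 = 90 + ((9.8 − 0)/20)·10 = 90 + 4.9 = 94.9.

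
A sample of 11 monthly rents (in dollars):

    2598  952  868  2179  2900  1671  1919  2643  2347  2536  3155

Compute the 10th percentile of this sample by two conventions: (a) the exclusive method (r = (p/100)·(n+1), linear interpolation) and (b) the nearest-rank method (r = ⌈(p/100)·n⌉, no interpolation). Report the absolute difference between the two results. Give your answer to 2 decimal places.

Sorted: 868, 952, 1671, 1919, 2179, 2347, 2536, 2598, 2643, 2900, 3155.
n = 11.
(a) r = 1.2; between ranks 1 (868) and 2 (952): 884.8.
(b) the nearest-rank method: rank 2 → 952.
|884.8 − 952| = 67.2.

67.20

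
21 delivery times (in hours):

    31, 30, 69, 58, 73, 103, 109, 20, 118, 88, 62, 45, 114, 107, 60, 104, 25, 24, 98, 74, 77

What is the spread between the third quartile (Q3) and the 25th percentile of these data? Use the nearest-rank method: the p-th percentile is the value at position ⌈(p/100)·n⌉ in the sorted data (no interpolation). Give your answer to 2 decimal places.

Sorted: 20, 24, 25, 30, 31, 45, 58, 60, 62, 69, 73, 74, 77, 88, 98, 103, 104, 107, 109, 114, 118.
n = 21.
P25: rank ⌈25/100·21⌉ = 6 → 45.
P75: rank ⌈75/100·21⌉ = 16 → 103.
Difference: 103 − 45 = 58.

58.00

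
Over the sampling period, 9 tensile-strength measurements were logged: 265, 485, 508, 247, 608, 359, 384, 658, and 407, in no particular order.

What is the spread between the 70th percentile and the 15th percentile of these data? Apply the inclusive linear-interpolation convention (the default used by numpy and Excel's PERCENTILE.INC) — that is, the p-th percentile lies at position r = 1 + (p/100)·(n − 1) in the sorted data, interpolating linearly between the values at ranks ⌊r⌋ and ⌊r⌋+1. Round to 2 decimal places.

Sorted: 247, 265, 359, 384, 407, 485, 508, 608, 658.
n = 9.
P15: r = 2.2; ranks 2–3 are 265, 359; interpolating gives 283.8.
P70: r = 6.6; ranks 6–7 are 485, 508; interpolating gives 498.8.
Difference: 498.8 − 283.8 = 215.

215.00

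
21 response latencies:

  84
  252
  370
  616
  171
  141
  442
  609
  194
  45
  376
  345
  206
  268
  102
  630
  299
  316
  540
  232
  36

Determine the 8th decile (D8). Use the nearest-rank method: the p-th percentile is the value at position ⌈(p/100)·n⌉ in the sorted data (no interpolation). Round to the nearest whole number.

Sorted: 36, 45, 84, 102, 141, 171, 194, 206, 232, 252, 268, 299, 316, 345, 370, 376, 442, 540, 609, 616, 630.
n = 21.
Position = ⌈80/100 · 21⌉ = ⌈16.8⌉ = 17.
The value at rank 17 is 442.

442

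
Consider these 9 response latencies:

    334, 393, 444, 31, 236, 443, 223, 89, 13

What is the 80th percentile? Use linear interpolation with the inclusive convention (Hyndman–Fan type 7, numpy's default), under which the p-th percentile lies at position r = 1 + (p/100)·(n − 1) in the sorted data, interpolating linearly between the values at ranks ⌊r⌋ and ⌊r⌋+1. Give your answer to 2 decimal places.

Sorted: 13, 31, 89, 223, 236, 334, 393, 443, 444.
n = 9.
r = 1 + (80/100)·(9 − 1) = 1 + 6.4 = 7.4.
Rank 7 is 393 and rank 8 is 443.
Interpolate: 393 + 0.4·(443 − 393) = 393 + 0.4·50 = 413.

413.00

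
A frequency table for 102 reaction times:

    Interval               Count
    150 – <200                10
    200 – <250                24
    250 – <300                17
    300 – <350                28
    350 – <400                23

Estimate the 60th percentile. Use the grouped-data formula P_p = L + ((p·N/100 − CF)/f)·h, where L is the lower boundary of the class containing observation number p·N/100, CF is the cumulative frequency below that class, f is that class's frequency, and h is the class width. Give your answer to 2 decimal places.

N = 102; target position k = 60/100 · 102 = 61.2.
Cumulative frequencies: 10, 34, 51, 79, 102.
Observation 61.2 falls in the class 300 – <350.
L = 300, CF = 51, f = 28, h = 50.
P60 = 300 + ((61.2 − 51)/28)·50 = 300 + 18.2143 = 318.214.

318.21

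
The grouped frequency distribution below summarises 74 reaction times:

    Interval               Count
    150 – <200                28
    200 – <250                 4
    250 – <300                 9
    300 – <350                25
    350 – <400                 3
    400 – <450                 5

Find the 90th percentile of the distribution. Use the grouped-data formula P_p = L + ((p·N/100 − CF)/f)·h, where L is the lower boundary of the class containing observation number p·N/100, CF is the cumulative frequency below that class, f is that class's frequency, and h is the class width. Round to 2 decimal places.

N = 74; target position k = 90/100 · 74 = 66.6.
Cumulative frequencies: 28, 32, 41, 66, 69, 74.
Observation 66.6 falls in the class 350 – <400.
L = 350, CF = 66, f = 3, h = 50.
P90 = 350 + ((66.6 − 66)/3)·50 = 350 + 10 = 360.

360.00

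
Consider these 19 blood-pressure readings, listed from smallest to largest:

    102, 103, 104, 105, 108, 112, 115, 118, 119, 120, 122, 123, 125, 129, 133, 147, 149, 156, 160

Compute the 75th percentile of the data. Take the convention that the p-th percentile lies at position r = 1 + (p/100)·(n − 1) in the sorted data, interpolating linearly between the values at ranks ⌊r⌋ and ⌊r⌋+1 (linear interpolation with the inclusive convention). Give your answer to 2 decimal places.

n = 19.
r = 1 + (75/100)·(19 − 1) = 1 + 13.5 = 14.5.
Rank 14 is 129 and rank 15 is 133.
Interpolate: 129 + 0.5·(133 − 129) = 129 + 0.5·4 = 131.

131.00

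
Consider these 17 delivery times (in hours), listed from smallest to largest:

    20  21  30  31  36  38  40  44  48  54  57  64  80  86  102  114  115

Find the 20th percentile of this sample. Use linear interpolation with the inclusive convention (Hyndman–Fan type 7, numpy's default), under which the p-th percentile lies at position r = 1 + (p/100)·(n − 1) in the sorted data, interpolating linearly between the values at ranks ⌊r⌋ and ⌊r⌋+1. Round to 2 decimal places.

32.00

n = 17.
r = 1 + (20/100)·(17 − 1) = 1 + 3.2 = 4.2.
Rank 4 is 31 and rank 5 is 36.
Interpolate: 31 + 0.2·(36 − 31) = 31 + 0.2·5 = 32.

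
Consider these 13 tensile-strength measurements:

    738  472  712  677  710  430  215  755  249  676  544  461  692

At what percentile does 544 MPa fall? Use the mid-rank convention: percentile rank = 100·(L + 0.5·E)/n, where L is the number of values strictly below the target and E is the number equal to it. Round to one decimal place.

Sorted: 215, 249, 430, 461, 472, 544, 676, 677, 692, 710, 712, 738, 755.
Count below 544: L = 5; count equal: E = 1; n = 13.
Percentile rank = 100·(5 + 0.5·1)/13 = 100·5.5/13 = 42.31.

42.3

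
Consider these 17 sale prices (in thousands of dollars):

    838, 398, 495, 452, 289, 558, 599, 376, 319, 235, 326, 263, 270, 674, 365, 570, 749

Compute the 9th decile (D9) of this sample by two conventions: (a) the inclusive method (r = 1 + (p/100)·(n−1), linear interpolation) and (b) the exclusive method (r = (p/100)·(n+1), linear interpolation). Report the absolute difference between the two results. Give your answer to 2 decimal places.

Sorted: 235, 263, 270, 289, 319, 326, 365, 376, 398, 452, 495, 558, 570, 599, 674, 749, 838.
n = 17.
(a) r = 15.4; between ranks 15 (674) and 16 (749): 704.
(b) r = 16.2; between ranks 16 (749) and 17 (838): 766.8.
|704 − 766.8| = 62.8.

62.80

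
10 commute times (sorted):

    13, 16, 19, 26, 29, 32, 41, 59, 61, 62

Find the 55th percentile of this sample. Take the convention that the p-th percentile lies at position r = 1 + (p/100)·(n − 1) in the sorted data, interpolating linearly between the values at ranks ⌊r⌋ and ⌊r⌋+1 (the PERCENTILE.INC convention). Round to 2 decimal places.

31.85

n = 10.
r = 1 + (55/100)·(10 − 1) = 1 + 4.95 = 5.95.
Rank 5 is 29 and rank 6 is 32.
Interpolate: 29 + 0.95·(32 − 29) = 29 + 0.95·3 = 31.85.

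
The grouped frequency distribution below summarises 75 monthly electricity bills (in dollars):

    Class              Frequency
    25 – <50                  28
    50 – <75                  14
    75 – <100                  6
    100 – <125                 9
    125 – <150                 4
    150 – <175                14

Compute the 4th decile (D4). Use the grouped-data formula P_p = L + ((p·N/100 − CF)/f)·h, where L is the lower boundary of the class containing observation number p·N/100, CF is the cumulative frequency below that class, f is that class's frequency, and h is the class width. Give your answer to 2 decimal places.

53.57

N = 75; target position k = 40/100 · 75 = 30.
Cumulative frequencies: 28, 42, 48, 57, 61, 75.
Observation 30 falls in the class 50 – <75.
L = 50, CF = 28, f = 14, h = 25.
P40 = 50 + ((30 − 28)/14)·25 = 50 + 3.57143 = 53.5714.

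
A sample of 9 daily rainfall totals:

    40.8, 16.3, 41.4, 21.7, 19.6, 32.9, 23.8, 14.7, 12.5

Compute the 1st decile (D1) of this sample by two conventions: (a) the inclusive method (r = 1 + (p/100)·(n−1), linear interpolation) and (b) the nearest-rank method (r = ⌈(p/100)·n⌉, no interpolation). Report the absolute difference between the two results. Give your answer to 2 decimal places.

Sorted: 12.5, 14.7, 16.3, 19.6, 21.7, 23.8, 32.9, 40.8, 41.4.
n = 9.
(a) r = 1.8; between ranks 1 (12.5) and 2 (14.7): 14.26.
(b) the nearest-rank method: rank 1 → 12.5.
|14.26 − 12.5| = 1.76.

1.76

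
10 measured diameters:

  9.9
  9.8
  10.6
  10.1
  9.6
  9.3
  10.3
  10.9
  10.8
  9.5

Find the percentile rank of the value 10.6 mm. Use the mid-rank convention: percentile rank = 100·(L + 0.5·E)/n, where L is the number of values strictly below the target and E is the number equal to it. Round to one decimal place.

75.0

Sorted: 9.3, 9.5, 9.6, 9.8, 9.9, 10.1, 10.3, 10.6, 10.8, 10.9.
Count below 10.6: L = 7; count equal: E = 1; n = 10.
Percentile rank = 100·(7 + 0.5·1)/10 = 100·7.5/10 = 75.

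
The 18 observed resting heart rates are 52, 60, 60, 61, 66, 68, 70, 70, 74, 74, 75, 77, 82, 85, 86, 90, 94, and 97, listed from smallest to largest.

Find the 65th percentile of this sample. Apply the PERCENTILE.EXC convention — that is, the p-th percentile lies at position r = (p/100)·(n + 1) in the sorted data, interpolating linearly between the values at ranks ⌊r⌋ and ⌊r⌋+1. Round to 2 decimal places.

78.75

n = 18.
r = (65/100)·(18 + 1) = 12.35.
Rank 12 is 77 and rank 13 is 82.
Interpolate: 77 + 0.35·(82 − 77) = 77 + 0.35·5 = 78.75.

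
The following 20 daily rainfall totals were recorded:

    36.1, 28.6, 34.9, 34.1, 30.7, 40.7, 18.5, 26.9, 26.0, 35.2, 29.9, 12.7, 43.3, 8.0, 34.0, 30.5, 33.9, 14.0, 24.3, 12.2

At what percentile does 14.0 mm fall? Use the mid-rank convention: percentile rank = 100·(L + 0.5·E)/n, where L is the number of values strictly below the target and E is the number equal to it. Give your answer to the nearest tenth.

17.5

Sorted: 8.0, 12.2, 12.7, 14.0, 18.5, 24.3, 26.0, 26.9, 28.6, 29.9, 30.5, 30.7, 33.9, 34.0, 34.1, 34.9, 35.2, 36.1, 40.7, 43.3.
Count below 14.0: L = 3; count equal: E = 1; n = 20.
Percentile rank = 100·(3 + 0.5·1)/20 = 100·3.5/20 = 17.5.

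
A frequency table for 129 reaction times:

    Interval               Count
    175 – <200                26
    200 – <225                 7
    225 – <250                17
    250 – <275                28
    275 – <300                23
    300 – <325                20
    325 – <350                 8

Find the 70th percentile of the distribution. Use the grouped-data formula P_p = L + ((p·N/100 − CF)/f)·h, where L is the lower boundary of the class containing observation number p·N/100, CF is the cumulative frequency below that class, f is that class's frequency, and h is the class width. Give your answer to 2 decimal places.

N = 129; target position k = 70/100 · 129 = 90.3.
Cumulative frequencies: 26, 33, 50, 78, 101, 121, 129.
Observation 90.3 falls in the class 275 – <300.
L = 275, CF = 78, f = 23, h = 25.
P70 = 275 + ((90.3 − 78)/23)·25 = 275 + 13.3696 = 288.37.

288.37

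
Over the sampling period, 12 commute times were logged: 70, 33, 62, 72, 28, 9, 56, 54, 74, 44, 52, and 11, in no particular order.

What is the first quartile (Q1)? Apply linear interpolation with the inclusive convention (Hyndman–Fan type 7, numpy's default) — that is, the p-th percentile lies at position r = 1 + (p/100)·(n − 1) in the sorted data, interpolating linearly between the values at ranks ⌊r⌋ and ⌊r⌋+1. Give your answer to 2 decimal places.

Sorted: 9, 11, 28, 33, 44, 52, 54, 56, 62, 70, 72, 74.
n = 12.
r = 1 + (25/100)·(12 − 1) = 1 + 2.75 = 3.75.
Rank 3 is 28 and rank 4 is 33.
Interpolate: 28 + 0.75·(33 − 28) = 28 + 0.75·5 = 31.75.

31.75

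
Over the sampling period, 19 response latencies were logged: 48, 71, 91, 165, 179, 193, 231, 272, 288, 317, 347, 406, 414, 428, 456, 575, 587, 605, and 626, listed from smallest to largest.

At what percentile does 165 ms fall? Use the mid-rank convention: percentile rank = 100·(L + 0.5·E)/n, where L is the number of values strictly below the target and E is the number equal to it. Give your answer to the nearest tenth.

Count below 165: L = 3; count equal: E = 1; n = 19.
Percentile rank = 100·(3 + 0.5·1)/19 = 100·3.5/19 = 18.42.

18.4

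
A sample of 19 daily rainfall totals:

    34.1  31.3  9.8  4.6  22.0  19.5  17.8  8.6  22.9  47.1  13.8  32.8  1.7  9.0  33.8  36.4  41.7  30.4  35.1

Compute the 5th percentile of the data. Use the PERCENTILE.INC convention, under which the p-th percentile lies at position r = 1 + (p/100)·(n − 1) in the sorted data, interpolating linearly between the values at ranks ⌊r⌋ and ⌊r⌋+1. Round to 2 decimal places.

4.31

Sorted: 1.7, 4.6, 8.6, 9.0, 9.8, 13.8, 17.8, 19.5, 22.0, 22.9, 30.4, 31.3, 32.8, 33.8, 34.1, 35.1, 36.4, 41.7, 47.1.
n = 19.
r = 1 + (5/100)·(19 − 1) = 1 + 0.9 = 1.9.
Rank 1 is 1.7 and rank 2 is 4.6.
Interpolate: 1.7 + 0.9·(4.6 − 1.7) = 1.7 + 0.9·2.9 = 4.31.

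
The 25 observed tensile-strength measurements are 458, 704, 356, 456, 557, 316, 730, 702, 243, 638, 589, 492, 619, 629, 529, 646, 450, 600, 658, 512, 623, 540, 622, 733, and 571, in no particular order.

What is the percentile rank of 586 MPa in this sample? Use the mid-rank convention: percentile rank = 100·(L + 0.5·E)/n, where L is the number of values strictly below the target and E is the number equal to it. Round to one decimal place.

48.0

Sorted: 243, 316, 356, 450, 456, 458, 492, 512, 529, 540, 557, 571, 589, 600, 619, 622, 623, 629, 638, 646, 658, 702, 704, 730, 733.
Count below 586: L = 12; count equal: E = 0; n = 25.
Percentile rank = 100·(12 + 0.5·0)/25 = 100·12/25 = 48.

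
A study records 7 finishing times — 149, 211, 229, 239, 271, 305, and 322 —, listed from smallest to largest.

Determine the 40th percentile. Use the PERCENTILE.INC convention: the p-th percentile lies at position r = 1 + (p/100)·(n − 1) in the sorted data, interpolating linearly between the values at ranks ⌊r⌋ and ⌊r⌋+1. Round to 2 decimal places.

233.00

n = 7.
r = 1 + (40/100)·(7 − 1) = 1 + 2.4 = 3.4.
Rank 3 is 229 and rank 4 is 239.
Interpolate: 229 + 0.4·(239 − 229) = 229 + 0.4·10 = 233.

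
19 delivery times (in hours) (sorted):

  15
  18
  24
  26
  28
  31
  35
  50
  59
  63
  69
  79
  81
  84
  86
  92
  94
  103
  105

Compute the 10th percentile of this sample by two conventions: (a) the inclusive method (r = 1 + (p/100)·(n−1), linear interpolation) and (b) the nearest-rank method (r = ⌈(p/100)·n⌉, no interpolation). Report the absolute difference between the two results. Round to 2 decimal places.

4.80

n = 19.
(a) r = 2.8; between ranks 2 (18) and 3 (24): 22.8.
(b) the nearest-rank method: rank 2 → 18.
|22.8 − 18| = 4.8.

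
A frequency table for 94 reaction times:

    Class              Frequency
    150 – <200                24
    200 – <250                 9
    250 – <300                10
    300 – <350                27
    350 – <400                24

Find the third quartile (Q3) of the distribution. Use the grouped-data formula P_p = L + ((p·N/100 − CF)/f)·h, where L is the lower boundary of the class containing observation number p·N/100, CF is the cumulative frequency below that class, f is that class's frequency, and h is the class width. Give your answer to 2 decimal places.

351.04

N = 94; target position k = 75/100 · 94 = 70.5.
Cumulative frequencies: 24, 33, 43, 70, 94.
Observation 70.5 falls in the class 350 – <400.
L = 350, CF = 70, f = 24, h = 50.
P75 = 350 + ((70.5 − 70)/24)·50 = 350 + 1.04167 = 351.042.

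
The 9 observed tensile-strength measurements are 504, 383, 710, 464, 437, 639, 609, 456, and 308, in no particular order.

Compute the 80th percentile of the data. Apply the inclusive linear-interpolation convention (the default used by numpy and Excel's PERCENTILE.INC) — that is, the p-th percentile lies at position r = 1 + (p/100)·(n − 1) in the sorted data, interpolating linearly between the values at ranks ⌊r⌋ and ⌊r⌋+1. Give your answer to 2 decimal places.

621.00

Sorted: 308, 383, 437, 456, 464, 504, 609, 639, 710.
n = 9.
r = 1 + (80/100)·(9 − 1) = 1 + 6.4 = 7.4.
Rank 7 is 609 and rank 8 is 639.
Interpolate: 609 + 0.4·(639 − 609) = 609 + 0.4·30 = 621.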